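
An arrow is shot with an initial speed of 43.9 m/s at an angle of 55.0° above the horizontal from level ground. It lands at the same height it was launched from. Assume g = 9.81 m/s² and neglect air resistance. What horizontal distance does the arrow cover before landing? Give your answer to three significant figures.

185 m

Components: v_x = 43.9 cos 55.0° = 25.18 m/s, v_y = 43.9 sin 55.0° = 35.96 m/s.
Time of flight (same landing height): t = 2 v_y / g = 2 × 35.96 / 9.81 = 7.331 s.
Range: R = v_x · t = 25.18 × 7.331 = 185 m.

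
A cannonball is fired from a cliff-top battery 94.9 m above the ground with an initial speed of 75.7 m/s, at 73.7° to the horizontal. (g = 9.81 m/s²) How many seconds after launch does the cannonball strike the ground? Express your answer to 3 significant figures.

16.0 s

Vertical component: v_y = 75.7 sin 73.7° = 72.66 m/s.
Taking up as positive with launch at y = 94.9 m, landing at y = 0: 0 = 94.9 + 72.66 t − ½(9.81) t².
Solving 4.905 t² − 72.66 t − 94.9 = 0 gives t = [72.66 + √(72.66² + 4·4.905·94.9)] / 9.810 = 16.0 s.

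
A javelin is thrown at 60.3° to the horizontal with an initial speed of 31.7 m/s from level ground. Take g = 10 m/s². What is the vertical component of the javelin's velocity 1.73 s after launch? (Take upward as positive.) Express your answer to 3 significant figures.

10.2 m/s

Initial vertical component: v_y0 = 31.7 sin 60.3° = 27.54 m/s.
v_y(t) = v_y0 − g t = 27.54 − 10 × 1.73 = 10.2 m/s.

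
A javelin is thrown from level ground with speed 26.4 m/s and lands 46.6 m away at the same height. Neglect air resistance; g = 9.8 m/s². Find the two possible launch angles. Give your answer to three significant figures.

20.5° and 69.5°

Level-ground range: R = v₀² sin(2θ)/g ⇒ sin 2θ = R g / v₀² = 46.6×9.8/26.4² = 0.6552.
2θ = arcsin(0.6552) = 40.93° or 180° − 40.93° = 139.07°.
So θ = 20.5° or θ = 69.5°.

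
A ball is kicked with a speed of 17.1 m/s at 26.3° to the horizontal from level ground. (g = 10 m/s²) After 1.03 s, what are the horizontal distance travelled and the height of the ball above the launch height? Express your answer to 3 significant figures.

x = 15.8 m, y = 2.50 m

v_x = 17.1 cos 26.3° = 15.33 m/s; v_y0 = 17.1 sin 26.3° = 7.577 m/s.
x = v_x t = 15.33 × 1.03 = 15.8 m.
y = v_y0 t − ½ g t² = 7.577×1.03 − 5.000×1.03² = 2.50 m.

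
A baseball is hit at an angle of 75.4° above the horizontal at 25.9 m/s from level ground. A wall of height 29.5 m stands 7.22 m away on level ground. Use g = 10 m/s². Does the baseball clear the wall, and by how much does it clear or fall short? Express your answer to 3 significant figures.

No — it falls 7.90 m short of clearing the wall.

v_x = 25.9 cos 75.4° = 6.529 m/s; v_y0 = 25.9 sin 75.4° = 25.06 m/s.
Time to reach the wall: t = 7.22 / 6.529 = 1.106 s.
Height at that point: y = 25.06×1.106 − 5.000×1.106² = 21.60 m.
That is 29.5 − 21.60 = 7.90 m below the top of the wall, so the baseball does not clear it.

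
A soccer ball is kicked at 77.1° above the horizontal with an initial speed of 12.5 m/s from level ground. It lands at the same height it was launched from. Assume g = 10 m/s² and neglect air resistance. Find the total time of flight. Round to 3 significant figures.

Vertical component: v_y = 12.5 sin 77.1° = 12.18 m/s.
For a projectile landing at launch height, time of flight is t = 2 v_y / g = 2 × 12.18 / 10 = 2.44 s.

2.44 s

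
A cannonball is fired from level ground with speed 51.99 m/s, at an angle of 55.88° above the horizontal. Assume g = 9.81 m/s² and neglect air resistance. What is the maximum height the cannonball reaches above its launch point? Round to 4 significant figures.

Vertical component of launch velocity: v_y = 51.99 sin 55.88° = 43.041 m/s.
At the highest point the vertical velocity is zero, so v_y² = 2 g h_max.
h_max = (43.041)² / (2 × 9.81) = 1852.5 / 19.62 = 94.42 m.

94.42 m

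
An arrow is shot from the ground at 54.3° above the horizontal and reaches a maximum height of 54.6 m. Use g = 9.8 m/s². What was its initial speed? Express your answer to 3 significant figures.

40.3 m/s

At maximum height v_y = 0, so (v₀ sin θ)² = 2 g H.
v₀ sin 54.3° = √(2 × 9.8 × 54.6) = 32.71 m/s.
v₀ = 32.71 / sin 54.3° = 32.71 / 0.8121 = 40.3 m/s.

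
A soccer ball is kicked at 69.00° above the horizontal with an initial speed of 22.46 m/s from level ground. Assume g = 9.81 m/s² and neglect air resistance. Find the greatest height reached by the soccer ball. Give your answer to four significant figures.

22.41 m

Vertical component of launch velocity: v_y = 22.46 sin 69.00° = 20.968 m/s.
At the highest point the vertical velocity is zero, so v_y² = 2 g h_max.
h_max = (20.968)² / (2 × 9.81) = 439.66 / 19.62 = 22.41 m.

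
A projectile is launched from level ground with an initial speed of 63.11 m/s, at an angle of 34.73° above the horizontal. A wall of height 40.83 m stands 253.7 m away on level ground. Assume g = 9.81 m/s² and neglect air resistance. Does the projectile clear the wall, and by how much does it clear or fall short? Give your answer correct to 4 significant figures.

v_x = 63.11 cos 34.73° = 51.867 m/s; v_y0 = 63.11 sin 34.73° = 35.954 m/s.
Time to reach the wall: t = 253.7 / 51.867 = 4.8914 s.
Height at that point: y = 35.954×4.8914 − 4.905×4.8914² = 58.509 m.
That is 58.509 − 40.83 = 17.68 m above the top of the wall, so the projectile clears it.

Yes — it clears the wall by 17.68 m.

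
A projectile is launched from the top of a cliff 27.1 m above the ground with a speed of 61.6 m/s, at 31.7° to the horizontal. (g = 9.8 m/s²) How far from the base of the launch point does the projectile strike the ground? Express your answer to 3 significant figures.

Components: v_x = 61.6 cos 31.7° = 52.41 m/s, v_y = 61.6 sin 31.7° = 32.37 m/s.
Vertical: 0 = 27.1 + 32.37 t − ½(9.8) t² ⇒ 4.900 t² − 32.37 t − 27.1 = 0.
t = [32.37 + √(1048 + 531.2)] / 9.800 = 7.358 s.
Horizontal: R = v_x · t = 52.41 × 7.358 = 386 m.

386 m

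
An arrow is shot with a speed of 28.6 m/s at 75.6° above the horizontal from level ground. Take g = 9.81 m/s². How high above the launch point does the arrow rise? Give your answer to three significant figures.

Vertical component of launch velocity: v_y = 28.6 sin 75.6° = 27.70 m/s.
At the highest point the vertical velocity is zero, so v_y² = 2 g h_max.
h_max = (27.70)² / (2 × 9.81) = 767.3 / 19.62 = 39.1 m.

39.1 m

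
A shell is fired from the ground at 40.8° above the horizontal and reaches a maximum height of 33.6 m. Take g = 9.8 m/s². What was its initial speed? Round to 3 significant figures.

At maximum height v_y = 0, so (v₀ sin θ)² = 2 g H.
v₀ sin 40.8° = √(2 × 9.8 × 33.6) = 25.66 m/s.
v₀ = 25.66 / sin 40.8° = 25.66 / 0.6534 = 39.3 m/s.

39.3 m/s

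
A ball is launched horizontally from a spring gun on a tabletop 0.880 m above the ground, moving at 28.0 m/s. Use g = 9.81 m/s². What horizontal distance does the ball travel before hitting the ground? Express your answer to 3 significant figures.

Initial vertical velocity is zero, so the fall time comes from h = ½ g t²: t = √(2 × 0.880 / 9.81) = 0.4236 s.
Horizontal motion is uniform at 28.0 m/s, so x = 28.0 × 0.4236 = 11.9 m.

11.9 m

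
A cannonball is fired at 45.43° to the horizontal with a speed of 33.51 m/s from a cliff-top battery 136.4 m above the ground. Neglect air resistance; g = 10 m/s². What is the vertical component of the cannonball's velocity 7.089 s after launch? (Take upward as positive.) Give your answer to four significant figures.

Initial vertical component: v_y0 = 33.51 sin 45.43° = 23.872 m/s.
v_y(t) = v_y0 − g t = 23.872 − 10 × 7.089 = -47.02 m/s.

-47.02 m/s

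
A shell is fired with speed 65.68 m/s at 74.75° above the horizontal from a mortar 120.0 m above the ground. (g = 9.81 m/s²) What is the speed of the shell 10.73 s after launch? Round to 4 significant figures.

v_x = 65.68 cos 74.75° = 17.276 m/s (constant).
v_y(t) = 65.68 sin 74.75° − g t = 63.367 − 9.81 × 10.73 = -41.894 m/s.
Speed = √(v_x² + v_y²) = √(298.46 + 1755.1) = 45.32 m/s.

45.32 m/s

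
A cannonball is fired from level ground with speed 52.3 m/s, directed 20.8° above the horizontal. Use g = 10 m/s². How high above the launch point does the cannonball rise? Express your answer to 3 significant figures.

Vertical component of launch velocity: v_y = 52.3 sin 20.8° = 18.57 m/s.
At the highest point the vertical velocity is zero, so v_y² = 2 g h_max.
h_max = (18.57)² / (2 × 10) = 344.8 / 20.00 = 17.2 m.

17.2 m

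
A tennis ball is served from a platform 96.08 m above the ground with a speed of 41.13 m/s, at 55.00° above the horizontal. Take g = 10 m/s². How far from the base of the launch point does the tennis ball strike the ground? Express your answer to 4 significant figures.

209.9 m

Components: v_x = 41.13 cos 55.00° = 23.591 m/s, v_y = 41.13 sin 55.00° = 33.692 m/s.
Vertical: 0 = 96.08 + 33.692 t − ½(10) t² ⇒ 5.000 t² − 33.692 t − 96.08 = 0.
t = [33.692 + √(1135.2 + 1921.6)] / 10.00 = 8.8980 s.
Horizontal: R = v_x · t = 23.591 × 8.8980 = 209.9 m.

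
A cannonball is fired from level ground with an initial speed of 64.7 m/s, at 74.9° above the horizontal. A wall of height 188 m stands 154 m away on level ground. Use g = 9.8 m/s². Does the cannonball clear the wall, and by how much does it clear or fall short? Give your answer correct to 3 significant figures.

v_x = 64.7 cos 74.9° = 16.85 m/s; v_y0 = 64.7 sin 74.9° = 62.47 m/s.
Time to reach the wall: t = 154 / 16.85 = 9.139 s.
Height at that point: y = 62.47×9.139 − 4.900×9.139² = 161.7 m.
That is 188 − 161.7 = 26.3 m below the top of the wall, so the cannonball does not clear it.

No — it falls 26.3 m short of clearing the wall.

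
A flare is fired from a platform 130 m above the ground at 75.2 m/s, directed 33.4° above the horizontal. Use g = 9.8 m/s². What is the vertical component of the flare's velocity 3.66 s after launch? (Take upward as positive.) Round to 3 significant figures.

5.53 m/s

Initial vertical component: v_y0 = 75.2 sin 33.4° = 41.40 m/s.
v_y(t) = v_y0 − g t = 41.40 − 9.8 × 3.66 = 5.53 m/s.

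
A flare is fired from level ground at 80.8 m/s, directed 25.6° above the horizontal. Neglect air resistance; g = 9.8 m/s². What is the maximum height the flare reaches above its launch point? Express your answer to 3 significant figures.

62.2 m

Vertical component of launch velocity: v_y = 80.8 sin 25.6° = 34.91 m/s.
At the highest point the vertical velocity is zero, so v_y² = 2 g h_max.
h_max = (34.91)² / (2 × 9.8) = 1219 / 19.60 = 62.2 m.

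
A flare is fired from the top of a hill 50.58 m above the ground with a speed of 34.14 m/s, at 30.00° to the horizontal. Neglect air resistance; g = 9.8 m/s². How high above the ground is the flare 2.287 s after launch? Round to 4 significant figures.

v_y0 = 34.14 sin 30.00° = 17.070 m/s.
y(t) = 50.58 + v_y0 t − ½ g t² = 50.58 + 17.070×2.287 − ½×9.8×2.287² = 63.99 m.

63.99 m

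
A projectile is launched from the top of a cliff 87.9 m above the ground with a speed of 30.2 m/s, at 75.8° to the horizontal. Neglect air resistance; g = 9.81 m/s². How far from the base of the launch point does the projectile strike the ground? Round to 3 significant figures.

60.5 m

Components: v_x = 30.2 cos 75.8° = 7.408 m/s, v_y = 30.2 sin 75.8° = 29.28 m/s.
Vertical: 0 = 87.9 + 29.28 t − ½(9.81) t² ⇒ 4.905 t² − 29.28 t − 87.9 = 0.
t = [29.28 + √(857.3 + 1725)] / 9.810 = 8.165 s.
Horizontal: R = v_x · t = 7.408 × 8.165 = 60.5 m.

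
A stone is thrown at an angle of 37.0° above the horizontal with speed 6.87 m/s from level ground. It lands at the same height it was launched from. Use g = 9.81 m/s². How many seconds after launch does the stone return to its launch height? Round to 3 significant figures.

Vertical component: v_y = 6.87 sin 37.0° = 4.134 m/s.
For a projectile landing at launch height, time of flight is t = 2 v_y / g = 2 × 4.134 / 9.81 = 0.843 s.

0.843 s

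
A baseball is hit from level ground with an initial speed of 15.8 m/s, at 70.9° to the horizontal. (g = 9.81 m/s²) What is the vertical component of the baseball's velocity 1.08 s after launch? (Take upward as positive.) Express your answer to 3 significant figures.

Initial vertical component: v_y0 = 15.8 sin 70.9° = 14.93 m/s.
v_y(t) = v_y0 − g t = 14.93 − 9.81 × 1.08 = 4.34 m/s.

4.34 m/s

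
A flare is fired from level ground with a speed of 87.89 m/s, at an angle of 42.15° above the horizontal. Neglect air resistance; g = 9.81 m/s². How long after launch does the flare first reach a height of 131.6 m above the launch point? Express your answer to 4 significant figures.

2.960 s

v_y0 = 87.89 sin 42.15° = 58.981 m/s.
Set y = v_y0 t − ½ g t² = 131.6: 4.905 t² − 58.981 t + 131.6 = 0.
t = [58.981 ± √(3478.8 − 2582.0)] / 9.81 = (58.981 ± 29.947) / 9.81, giving t = 2.960 s or t = 9.065 s.
The flare is on the way up at the first time, so t = 2.960 s.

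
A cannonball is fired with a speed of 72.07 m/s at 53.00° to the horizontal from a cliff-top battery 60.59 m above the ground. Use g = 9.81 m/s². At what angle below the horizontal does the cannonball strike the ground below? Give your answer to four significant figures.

57.12°

v_x = 72.07 cos 53.00° = 43.373 m/s.
At impact |v_y| = √(v_y0² + 2 g h) = √(57.558² + 2×9.81×60.59) = 67.095 m/s.
Angle below horizontal = arctan(|v_y| / v_x) = arctan(67.095 / 43.373) = 57.12°.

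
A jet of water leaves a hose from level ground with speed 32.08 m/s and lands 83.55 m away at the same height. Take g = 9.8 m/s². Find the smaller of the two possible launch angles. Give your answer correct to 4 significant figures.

Level-ground range: R = v₀² sin(2θ)/g ⇒ sin 2θ = R g / v₀² = 83.55×9.8/32.08² = 0.7956.
2θ = arcsin(0.7956) = 52.712° or 180° − 52.712° = 127.288°.
So θ = 26.36° or θ = 63.64°.

26.36°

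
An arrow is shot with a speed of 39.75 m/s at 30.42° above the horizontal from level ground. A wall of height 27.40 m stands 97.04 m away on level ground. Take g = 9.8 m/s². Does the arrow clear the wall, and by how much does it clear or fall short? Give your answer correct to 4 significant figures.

v_x = 39.75 cos 30.42° = 34.278 m/s; v_y0 = 39.75 sin 30.42° = 20.127 m/s.
Time to reach the wall: t = 97.04 / 34.278 = 2.8310 s.
Height at that point: y = 20.127×2.8310 − 4.900×2.8310² = 17.708 m.
That is 27.40 − 17.708 = 9.692 m below the top of the wall, so the arrow does not clear it.

No — it falls 9.692 m short of clearing the wall.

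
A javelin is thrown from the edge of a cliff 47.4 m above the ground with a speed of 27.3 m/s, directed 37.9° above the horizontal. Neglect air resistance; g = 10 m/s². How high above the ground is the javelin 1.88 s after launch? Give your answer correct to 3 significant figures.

v_y0 = 27.3 sin 37.9° = 16.77 m/s.
y(t) = 47.4 + v_y0 t − ½ g t² = 47.4 + 16.77×1.88 − ½×10×1.88² = 61.3 m.

61.3 m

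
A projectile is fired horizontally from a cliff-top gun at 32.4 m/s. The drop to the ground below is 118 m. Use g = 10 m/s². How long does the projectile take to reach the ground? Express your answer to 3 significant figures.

The horizontal speed doesn't affect the fall. With v_y0 = 0, h = ½ g t².
t = √(2 × 118 / 10) = √23.60 = 4.86 s.

4.86 s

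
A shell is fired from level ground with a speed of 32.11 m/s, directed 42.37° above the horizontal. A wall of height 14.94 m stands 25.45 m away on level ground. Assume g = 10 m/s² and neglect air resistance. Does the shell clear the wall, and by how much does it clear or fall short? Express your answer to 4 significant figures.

Yes — it clears the wall by 2.520 m.

v_x = 32.11 cos 42.37° = 23.723 m/s; v_y0 = 32.11 sin 42.37° = 21.639 m/s.
Time to reach the wall: t = 25.45 / 23.723 = 1.0728 s.
Height at that point: y = 21.639×1.0728 − 5.000×1.0728² = 17.460 m.
That is 17.460 − 14.94 = 2.520 m above the top of the wall, so the shell clears it.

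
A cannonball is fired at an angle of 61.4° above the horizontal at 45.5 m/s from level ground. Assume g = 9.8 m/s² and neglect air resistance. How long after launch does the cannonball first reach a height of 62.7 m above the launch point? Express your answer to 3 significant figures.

2.12 s

v_y0 = 45.5 sin 61.4° = 39.95 m/s.
Set y = v_y0 t − ½ g t² = 62.7: 4.900 t² − 39.95 t + 62.7 = 0.
t = [39.95 ± √(1596 − 1229)] / 9.8 = (39.95 ± 19.16) / 9.8, giving t = 2.12 s or t = 6.03 s.
The cannonball is on the way up at the first time, so t = 2.12 s.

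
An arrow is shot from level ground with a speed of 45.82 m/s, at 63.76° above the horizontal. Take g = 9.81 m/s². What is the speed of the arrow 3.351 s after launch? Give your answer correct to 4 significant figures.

v_x = 45.82 cos 63.76° = 20.258 m/s (constant).
v_y(t) = 45.82 sin 63.76° − g t = 41.098 − 9.81 × 3.351 = 8.2247 m/s.
Speed = √(v_x² + v_y²) = √(410.39 + 67.646) = 21.86 m/s.

21.86 m/s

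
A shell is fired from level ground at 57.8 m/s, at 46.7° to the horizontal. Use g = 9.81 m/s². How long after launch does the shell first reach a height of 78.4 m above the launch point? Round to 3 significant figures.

2.74 s

v_y0 = 57.8 sin 46.7° = 42.07 m/s.
Set y = v_y0 t − ½ g t² = 78.4: 4.905 t² − 42.07 t + 78.4 = 0.
t = [42.07 ± √(1770 − 1538)] / 9.81 = (42.07 ± 15.23) / 9.81, giving t = 2.74 s or t = 5.84 s.
The shell is on the way up at the first time, so t = 2.74 s.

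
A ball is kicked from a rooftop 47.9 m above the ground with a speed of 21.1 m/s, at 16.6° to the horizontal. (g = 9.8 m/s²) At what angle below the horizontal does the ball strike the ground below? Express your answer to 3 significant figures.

v_x = 21.1 cos 16.6° = 20.22 m/s.
At impact |v_y| = √(v_y0² + 2 g h) = √(6.028² + 2×9.8×47.9) = 31.23 m/s.
Angle below horizontal = arctan(|v_y| / v_x) = arctan(31.23 / 20.22) = 57.1°.

57.1°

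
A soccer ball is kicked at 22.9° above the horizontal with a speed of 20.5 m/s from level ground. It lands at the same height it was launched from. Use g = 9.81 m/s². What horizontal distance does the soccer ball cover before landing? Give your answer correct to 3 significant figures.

For level ground, R = v₀² sin(2θ) / g.
sin(2 × 22.9°) = sin 45.80° = 0.7169.
R = (20.5)² × 0.7169 / 9.81 = 30.7 m.

30.7 m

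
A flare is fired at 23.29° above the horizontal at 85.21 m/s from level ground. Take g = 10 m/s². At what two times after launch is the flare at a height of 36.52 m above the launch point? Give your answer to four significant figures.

v_y0 = 85.21 sin 23.29° = 33.691 m/s.
Set y = v_y0 t − ½ g t² = 36.52: 5.000 t² − 33.691 t + 36.52 = 0.
t = [33.691 ± √(1135.1 − 730.40)] / 10 = (33.691 ± 20.117) / 10, giving t = 1.357 s or t = 5.381 s.
So the flare is at 36.52 m at t = 1.357 s (rising) and t = 5.381 s (falling).

1.357 s and 5.381 s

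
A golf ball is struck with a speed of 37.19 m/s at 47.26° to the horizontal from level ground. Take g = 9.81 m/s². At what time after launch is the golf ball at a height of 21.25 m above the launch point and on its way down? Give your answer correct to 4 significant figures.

4.634 s

v_y0 = 37.19 sin 47.26° = 27.314 m/s.
Set y = v_y0 t − ½ g t² = 21.25: 4.905 t² − 27.314 t + 21.25 = 0.
t = [27.314 ± √(746.05 − 416.93)] / 9.81 = (27.314 ± 18.142) / 9.81, giving t = 0.9350 s or t = 4.634 s.
On the way down corresponds to the larger root: t = 4.634 s.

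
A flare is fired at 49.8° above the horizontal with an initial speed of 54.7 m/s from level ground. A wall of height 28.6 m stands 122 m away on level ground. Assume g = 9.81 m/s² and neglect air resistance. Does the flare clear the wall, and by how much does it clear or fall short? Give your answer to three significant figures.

v_x = 54.7 cos 49.8° = 35.31 m/s; v_y0 = 54.7 sin 49.8° = 41.78 m/s.
Time to reach the wall: t = 122 / 35.31 = 3.455 s.
Height at that point: y = 41.78×3.455 − 4.905×3.455² = 85.80 m.
That is 85.80 − 28.6 = 57.2 m above the top of the wall, so the flare clears it.

Yes — it clears the wall by 57.2 m.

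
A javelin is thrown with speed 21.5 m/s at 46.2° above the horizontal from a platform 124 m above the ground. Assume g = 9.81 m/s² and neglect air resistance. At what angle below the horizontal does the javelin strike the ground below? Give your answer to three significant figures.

73.9°

v_x = 21.5 cos 46.2° = 14.88 m/s.
At impact |v_y| = √(v_y0² + 2 g h) = √(15.52² + 2×9.81×124) = 51.71 m/s.
Angle below horizontal = arctan(|v_y| / v_x) = arctan(51.71 / 14.88) = 73.9°.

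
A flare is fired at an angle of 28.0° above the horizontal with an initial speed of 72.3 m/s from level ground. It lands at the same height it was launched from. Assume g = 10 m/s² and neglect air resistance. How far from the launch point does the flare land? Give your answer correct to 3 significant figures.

433 m

For level ground, R = v₀² sin(2θ) / g.
sin(2 × 28.0°) = sin 56.00° = 0.8290.
R = (72.3)² × 0.8290 / 10 = 433 m.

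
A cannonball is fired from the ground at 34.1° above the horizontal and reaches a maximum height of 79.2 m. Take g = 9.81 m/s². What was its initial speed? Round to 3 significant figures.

70.3 m/s

At maximum height v_y = 0, so (v₀ sin θ)² = 2 g H.
v₀ sin 34.1° = √(2 × 9.81 × 79.2) = 39.42 m/s.
v₀ = 39.42 / sin 34.1° = 39.42 / 0.5606 = 70.3 m/s.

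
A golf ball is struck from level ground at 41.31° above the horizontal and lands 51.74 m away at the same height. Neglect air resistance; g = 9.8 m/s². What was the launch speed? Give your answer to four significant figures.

On level ground, R = v₀² sin(2θ) / g, so v₀ = √(R g / sin 2θ).
sin(2 × 41.31°) = 0.9917.
v₀ = √(51.74 × 9.8 / 0.9917) = √511.30 = 22.61 m/s.

22.61 m/s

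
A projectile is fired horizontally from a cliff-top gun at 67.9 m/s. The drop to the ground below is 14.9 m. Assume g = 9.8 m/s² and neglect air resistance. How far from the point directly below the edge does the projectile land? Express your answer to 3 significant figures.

Initial vertical velocity is zero, so the fall time comes from h = ½ g t²: t = √(2 × 14.9 / 9.8) = 1.744 s.
Horizontal motion is uniform at 67.9 m/s, so x = 67.9 × 1.744 = 118 m.

118 m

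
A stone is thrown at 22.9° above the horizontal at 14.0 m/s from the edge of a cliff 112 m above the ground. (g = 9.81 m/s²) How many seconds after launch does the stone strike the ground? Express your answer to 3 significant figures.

Vertical component: v_y = 14.0 sin 22.9° = 5.448 m/s.
Taking up as positive with launch at y = 112 m, landing at y = 0: 0 = 112 + 5.448 t − ½(9.81) t².
Solving 4.905 t² − 5.448 t − 112 = 0 gives t = [5.448 + √(5.448² + 4·4.905·112)] / 9.810 = 5.37 s.

5.37 s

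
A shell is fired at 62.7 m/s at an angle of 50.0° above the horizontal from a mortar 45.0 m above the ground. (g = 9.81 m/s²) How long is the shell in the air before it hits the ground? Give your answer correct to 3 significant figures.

Vertical component: v_y = 62.7 sin 50.0° = 48.03 m/s.
Taking up as positive with launch at y = 45.0 m, landing at y = 0: 0 = 45.0 + 48.03 t − ½(9.81) t².
Solving 4.905 t² − 48.03 t − 45.0 = 0 gives t = [48.03 + √(48.03² + 4·4.905·45.0)] / 9.810 = 10.7 s.

10.7 s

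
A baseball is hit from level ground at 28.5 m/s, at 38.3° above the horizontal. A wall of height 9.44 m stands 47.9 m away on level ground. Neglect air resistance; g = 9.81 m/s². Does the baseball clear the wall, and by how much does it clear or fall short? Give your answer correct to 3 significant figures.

Yes — it clears the wall by 5.89 m.

v_x = 28.5 cos 38.3° = 22.37 m/s; v_y0 = 28.5 sin 38.3° = 17.66 m/s.
Time to reach the wall: t = 47.9 / 22.37 = 2.141 s.
Height at that point: y = 17.66×2.141 − 4.905×2.141² = 15.33 m.
That is 15.33 − 9.44 = 5.89 m above the top of the wall, so the baseball clears it.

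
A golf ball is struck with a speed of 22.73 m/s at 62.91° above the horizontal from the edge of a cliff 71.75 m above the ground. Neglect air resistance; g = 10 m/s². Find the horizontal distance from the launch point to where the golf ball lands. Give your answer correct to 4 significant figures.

65.40 m

Components: v_x = 22.73 cos 62.91° = 10.351 m/s, v_y = 22.73 sin 62.91° = 20.236 m/s.
Vertical: 0 = 71.75 + 20.236 t − ½(10) t² ⇒ 5.000 t² − 20.236 t − 71.75 = 0.
t = [20.236 + √(409.50 + 1435.0)] / 10.00 = 6.3184 s.
Horizontal: R = v_x · t = 10.351 × 6.3184 = 65.40 m.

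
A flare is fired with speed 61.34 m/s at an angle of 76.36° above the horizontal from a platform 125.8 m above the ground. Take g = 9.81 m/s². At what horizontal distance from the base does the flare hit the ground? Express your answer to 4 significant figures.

Components: v_x = 61.34 cos 76.36° = 14.465 m/s, v_y = 61.34 sin 76.36° = 59.610 m/s.
Vertical: 0 = 125.8 + 59.610 t − ½(9.81) t² ⇒ 4.905 t² − 59.610 t − 125.8 = 0.
t = [59.610 + √(3553.4 + 2468.2)] / 9.810 = 13.987 s.
Horizontal: R = v_x · t = 14.465 × 13.987 = 202.3 m.

202.3 m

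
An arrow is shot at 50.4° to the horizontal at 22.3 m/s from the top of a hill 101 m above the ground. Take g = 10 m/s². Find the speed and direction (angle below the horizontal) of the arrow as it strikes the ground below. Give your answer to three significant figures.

v_x = 22.3 cos 50.4° = 14.21 m/s (constant).
|v_y| at impact = √((17.18)² + 2×10×101) = 48.12 m/s.
Speed = √(14.21² + 48.12²) = 50.2 m/s; angle = arctan(48.12/14.21) = 73.5° below horizontal.

50.2 m/s at 73.5° below the horizontal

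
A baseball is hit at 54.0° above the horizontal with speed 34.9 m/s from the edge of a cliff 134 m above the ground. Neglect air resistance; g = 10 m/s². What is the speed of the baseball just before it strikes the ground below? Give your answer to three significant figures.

62.4 m/s

v_x = 34.9 cos 54.0° = 20.51 m/s is unchanged throughout.
For the vertical component, v_y² = v_y0² + 2 g h = (28.23)² + 2×10×134 = 3477, so |v_y| = 58.97 m/s.
Impact speed = √(v_x² + v_y²) = √(420.7 + 3477) = 62.4 m/s.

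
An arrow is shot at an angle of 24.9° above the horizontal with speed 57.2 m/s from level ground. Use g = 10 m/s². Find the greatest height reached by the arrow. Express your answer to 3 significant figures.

29.0 m

Vertical component of launch velocity: v_y = 57.2 sin 24.9° = 24.08 m/s.
At the highest point the vertical velocity is zero, so v_y² = 2 g h_max.
h_max = (24.08)² / (2 × 10) = 579.8 / 20.00 = 29.0 m.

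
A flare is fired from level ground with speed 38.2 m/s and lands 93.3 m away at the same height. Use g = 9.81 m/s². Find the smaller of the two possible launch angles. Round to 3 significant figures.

19.4°

Level-ground range: R = v₀² sin(2θ)/g ⇒ sin 2θ = R g / v₀² = 93.3×9.81/38.2² = 0.6272.
2θ = arcsin(0.6272) = 38.84° or 180° − 38.84° = 141.16°.
So θ = 19.4° or θ = 70.6°.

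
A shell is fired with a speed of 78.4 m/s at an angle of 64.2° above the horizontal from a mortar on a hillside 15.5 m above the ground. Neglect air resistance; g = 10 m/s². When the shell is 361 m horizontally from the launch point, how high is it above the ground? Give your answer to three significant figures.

203 m

v_x = 78.4 cos 64.2° = 34.12 m/s, v_y0 = 78.4 sin 64.2° = 70.58 m/s.
Time to reach x = 361 m: t = x / v_x = 361 / 34.12 = 10.58 s.
y = 15.5 + v_y0 t − ½ g t² = 15.5 + 70.58×10.58 − 5.000×10.58² = 203 m.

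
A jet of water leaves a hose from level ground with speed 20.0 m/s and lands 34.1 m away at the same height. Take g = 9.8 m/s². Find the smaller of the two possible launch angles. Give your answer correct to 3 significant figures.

Level-ground range: R = v₀² sin(2θ)/g ⇒ sin 2θ = R g / v₀² = 34.1×9.8/20.0² = 0.8355.
2θ = arcsin(0.8355) = 56.67° or 180° − 56.67° = 123.33°.
So θ = 28.3° or θ = 61.7°.

28.3°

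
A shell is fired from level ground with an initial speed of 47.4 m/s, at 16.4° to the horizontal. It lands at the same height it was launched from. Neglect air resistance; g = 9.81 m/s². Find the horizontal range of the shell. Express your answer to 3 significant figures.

124 m

Components: v_x = 47.4 cos 16.4° = 45.47 m/s, v_y = 47.4 sin 16.4° = 13.38 m/s.
Time of flight (same landing height): t = 2 v_y / g = 2 × 13.38 / 9.81 = 2.728 s.
Range: R = v_x · t = 45.47 × 2.728 = 124 m.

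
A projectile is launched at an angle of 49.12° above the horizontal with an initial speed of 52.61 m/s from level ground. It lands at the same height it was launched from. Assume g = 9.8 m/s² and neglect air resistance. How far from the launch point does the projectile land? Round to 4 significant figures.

279.5 m

Components: v_x = 52.61 cos 49.12° = 34.432 m/s, v_y = 52.61 sin 49.12° = 39.777 m/s.
Time of flight (same landing height): t = 2 v_y / g = 2 × 39.777 / 9.8 = 8.1178 s.
Range: R = v_x · t = 34.432 × 8.1178 = 279.5 m.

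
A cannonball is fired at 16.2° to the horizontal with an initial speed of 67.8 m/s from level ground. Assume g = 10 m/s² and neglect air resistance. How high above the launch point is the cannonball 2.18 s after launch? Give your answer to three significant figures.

17.5 m

v_y0 = 67.8 sin 16.2° = 18.92 m/s.
y(t) = v_y0 t − ½ g t² = 18.92×2.18 − 5.000×2.18² = 17.5 m.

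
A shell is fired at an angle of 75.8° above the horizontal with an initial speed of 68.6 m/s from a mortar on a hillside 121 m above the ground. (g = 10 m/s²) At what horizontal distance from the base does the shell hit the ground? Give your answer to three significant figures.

251 m

Components: v_x = 68.6 cos 75.8° = 16.83 m/s, v_y = 68.6 sin 75.8° = 66.50 m/s.
Vertical: 0 = 121 + 66.50 t − ½(10) t² ⇒ 5.000 t² − 66.50 t − 121 = 0.
t = [66.50 + √(4422 + 2420)] / 10.00 = 14.92 s.
Horizontal: R = v_x · t = 16.83 × 14.92 = 251 m.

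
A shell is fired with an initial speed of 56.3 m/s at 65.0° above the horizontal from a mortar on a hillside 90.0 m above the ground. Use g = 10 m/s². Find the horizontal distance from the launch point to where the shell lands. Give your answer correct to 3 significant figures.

279 m

Components: v_x = 56.3 cos 65.0° = 23.79 m/s, v_y = 56.3 sin 65.0° = 51.03 m/s.
Vertical: 0 = 90.0 + 51.03 t − ½(10) t² ⇒ 5.000 t² − 51.03 t − 90.0 = 0.
t = [51.03 + √(2604 + 1800)] / 10.00 = 11.74 s.
Horizontal: R = v_x · t = 23.79 × 11.74 = 279 m.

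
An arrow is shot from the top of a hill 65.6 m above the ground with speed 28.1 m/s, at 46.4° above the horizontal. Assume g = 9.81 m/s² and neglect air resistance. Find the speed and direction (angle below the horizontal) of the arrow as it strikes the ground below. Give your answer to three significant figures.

v_x = 28.1 cos 46.4° = 19.38 m/s (constant).
|v_y| at impact = √((20.35)² + 2×9.81×65.6) = 41.25 m/s.
Speed = √(19.38² + 41.25²) = 45.6 m/s; angle = arctan(41.25/19.38) = 64.8° below horizontal.

45.6 m/s at 64.8° below the horizontal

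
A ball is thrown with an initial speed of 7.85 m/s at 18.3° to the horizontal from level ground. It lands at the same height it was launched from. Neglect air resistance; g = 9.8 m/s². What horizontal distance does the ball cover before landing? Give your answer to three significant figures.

Components: v_x = 7.85 cos 18.3° = 7.453 m/s, v_y = 7.85 sin 18.3° = 2.465 m/s.
Time of flight (same landing height): t = 2 v_y / g = 2 × 2.465 / 9.8 = 0.5031 s.
Range: R = v_x · t = 7.453 × 0.5031 = 3.75 m.

3.75 m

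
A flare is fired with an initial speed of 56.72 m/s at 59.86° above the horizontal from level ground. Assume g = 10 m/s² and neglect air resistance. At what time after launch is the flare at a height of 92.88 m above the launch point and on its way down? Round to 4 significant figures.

v_y0 = 56.72 sin 59.86° = 49.052 m/s.
Set y = v_y0 t − ½ g t² = 92.88: 5.000 t² − 49.052 t + 92.88 = 0.
t = [49.052 ± √(2406.1 − 1857.6)] / 10 = (49.052 ± 23.420) / 10, giving t = 2.563 s or t = 7.247 s.
On the way down corresponds to the larger root: t = 7.247 s.

7.247 s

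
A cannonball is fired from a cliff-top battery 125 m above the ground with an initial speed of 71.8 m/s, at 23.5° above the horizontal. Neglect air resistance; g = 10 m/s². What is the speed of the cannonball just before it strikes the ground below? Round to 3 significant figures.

v_x = 71.8 cos 23.5° = 65.84 m/s is unchanged throughout.
For the vertical component, v_y² = v_y0² + 2 g h = (28.63)² + 2×10×125 = 3320, so |v_y| = 57.62 m/s.
Impact speed = √(v_x² + v_y²) = √(4335 + 3320) = 87.5 m/s.

87.5 m/s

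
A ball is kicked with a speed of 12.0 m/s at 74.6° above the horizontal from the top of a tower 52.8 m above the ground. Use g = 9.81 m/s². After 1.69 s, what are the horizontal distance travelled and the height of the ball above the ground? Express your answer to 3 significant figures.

v_x = 12.0 cos 74.6° = 3.187 m/s; v_y0 = 12.0 sin 74.6° = 11.57 m/s.
x = v_x t = 3.187 × 1.69 = 5.39 m.
y = 52.8 + v_y0 t − ½ g t² = 58.3 m.

x = 5.39 m, y = 58.3 m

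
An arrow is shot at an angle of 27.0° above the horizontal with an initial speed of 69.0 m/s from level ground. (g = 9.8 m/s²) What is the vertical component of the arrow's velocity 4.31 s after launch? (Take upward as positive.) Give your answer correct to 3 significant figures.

-10.9 m/s

Initial vertical component: v_y0 = 69.0 sin 27.0° = 31.33 m/s.
v_y(t) = v_y0 − g t = 31.33 − 9.8 × 4.31 = -10.9 m/s.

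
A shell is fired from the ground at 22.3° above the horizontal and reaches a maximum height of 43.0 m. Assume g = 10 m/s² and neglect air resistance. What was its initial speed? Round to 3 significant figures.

77.3 m/s

At maximum height v_y = 0, so (v₀ sin θ)² = 2 g H.
v₀ sin 22.3° = √(2 × 10 × 43.0) = 29.33 m/s.
v₀ = 29.33 / sin 22.3° = 29.33 / 0.3795 = 77.3 m/s.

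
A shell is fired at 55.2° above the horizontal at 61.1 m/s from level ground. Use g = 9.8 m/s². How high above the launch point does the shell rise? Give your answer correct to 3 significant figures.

128 m

Vertical component of launch velocity: v_y = 61.1 sin 55.2° = 50.17 m/s.
At the highest point the vertical velocity is zero, so v_y² = 2 g h_max.
h_max = (50.17)² / (2 × 9.8) = 2517 / 19.60 = 128 m.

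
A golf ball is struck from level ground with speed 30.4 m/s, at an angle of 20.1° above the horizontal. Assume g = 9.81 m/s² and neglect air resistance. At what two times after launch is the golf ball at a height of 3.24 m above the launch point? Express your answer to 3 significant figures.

0.377 s and 1.75 s

v_y0 = 30.4 sin 20.1° = 10.45 m/s.
Set y = v_y0 t − ½ g t² = 3.24: 4.905 t² − 10.45 t + 3.24 = 0.
t = [10.45 ± √(109.2 − 63.57)] / 9.81 = (10.45 ± 6.755) / 9.81, giving t = 0.377 s or t = 1.75 s.
So the golf ball is at 3.24 m at t = 0.377 s (rising) and t = 1.75 s (falling).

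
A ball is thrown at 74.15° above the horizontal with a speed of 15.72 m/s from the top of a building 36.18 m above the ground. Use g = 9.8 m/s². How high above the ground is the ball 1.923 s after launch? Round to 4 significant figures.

v_y0 = 15.72 sin 74.15° = 15.122 m/s.
y(t) = 36.18 + v_y0 t − ½ g t² = 36.18 + 15.122×1.923 − ½×9.8×1.923² = 47.14 m.

47.14 m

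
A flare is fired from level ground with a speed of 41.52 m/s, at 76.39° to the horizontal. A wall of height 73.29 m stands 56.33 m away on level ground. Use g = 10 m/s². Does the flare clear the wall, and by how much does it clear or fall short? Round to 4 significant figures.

v_x = 41.52 cos 76.39° = 9.7701 m/s; v_y0 = 41.52 sin 76.39° = 40.354 m/s.
Time to reach the wall: t = 56.33 / 9.7701 = 5.7655 s.
Height at that point: y = 40.354×5.7655 − 5.000×5.7655² = 66.456 m.
That is 73.29 − 66.456 = 6.834 m below the top of the wall, so the flare does not clear it.

No — it falls 6.834 m short of clearing the wall.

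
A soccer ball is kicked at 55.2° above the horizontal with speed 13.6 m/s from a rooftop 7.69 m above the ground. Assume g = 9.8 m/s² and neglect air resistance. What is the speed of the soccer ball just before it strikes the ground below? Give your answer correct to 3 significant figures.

v_x = 13.6 cos 55.2° = 7.762 m/s is unchanged throughout.
For the vertical component, v_y² = v_y0² + 2 g h = (11.17)² + 2×9.8×7.69 = 275.5, so |v_y| = 16.60 m/s.
Impact speed = √(v_x² + v_y²) = √(60.25 + 275.5) = 18.3 m/s.

18.3 m/s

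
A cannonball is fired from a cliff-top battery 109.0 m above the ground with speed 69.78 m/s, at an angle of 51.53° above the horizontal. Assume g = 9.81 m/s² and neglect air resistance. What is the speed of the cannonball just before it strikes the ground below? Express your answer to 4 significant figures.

83.71 m/s

v_x = 69.78 cos 51.53° = 43.410 m/s is unchanged throughout.
For the vertical component, v_y² = v_y0² + 2 g h = (54.633)² + 2×9.81×109.0 = 5123.3, so |v_y| = 71.577 m/s.
Impact speed = √(v_x² + v_y²) = √(1884.4 + 5123.3) = 83.71 m/s.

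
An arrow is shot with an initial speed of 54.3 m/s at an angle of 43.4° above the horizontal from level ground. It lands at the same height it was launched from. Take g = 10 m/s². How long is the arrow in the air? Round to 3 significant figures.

7.46 s

Vertical component: v_y = 54.3 sin 43.4° = 37.31 m/s.
For a projectile landing at launch height, time of flight is t = 2 v_y / g = 2 × 37.31 / 10 = 7.46 s.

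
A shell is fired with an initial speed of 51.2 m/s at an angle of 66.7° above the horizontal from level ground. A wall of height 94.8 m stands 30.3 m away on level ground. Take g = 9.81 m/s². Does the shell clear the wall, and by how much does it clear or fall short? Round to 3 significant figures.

v_x = 51.2 cos 66.7° = 20.25 m/s; v_y0 = 51.2 sin 66.7° = 47.02 m/s.
Time to reach the wall: t = 30.3 / 20.25 = 1.496 s.
Height at that point: y = 47.02×1.496 − 4.905×1.496² = 59.36 m.
That is 94.8 − 59.36 = 35.4 m below the top of the wall, so the shell does not clear it.

No — it falls 35.4 m short of clearing the wall.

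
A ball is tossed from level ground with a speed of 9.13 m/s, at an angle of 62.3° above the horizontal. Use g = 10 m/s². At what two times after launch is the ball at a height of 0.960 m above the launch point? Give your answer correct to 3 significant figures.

0.129 s and 1.49 s

v_y0 = 9.13 sin 62.3° = 8.084 m/s.
Set y = v_y0 t − ½ g t² = 0.960: 5.000 t² − 8.084 t + 0.960 = 0.
t = [8.084 ± √(65.35 − 19.20)] / 10 = (8.084 ± 6.793) / 10, giving t = 0.129 s or t = 1.49 s.
So the ball is at 0.960 m at t = 0.129 s (rising) and t = 1.49 s (falling).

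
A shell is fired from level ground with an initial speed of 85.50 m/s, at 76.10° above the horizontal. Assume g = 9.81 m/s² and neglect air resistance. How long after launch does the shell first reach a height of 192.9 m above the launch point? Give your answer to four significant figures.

2.781 s

v_y0 = 85.50 sin 76.10° = 82.996 m/s.
Set y = v_y0 t − ½ g t² = 192.9: 4.905 t² − 82.996 t + 192.9 = 0.
t = [82.996 ± √(6888.3 − 3784.7)] / 9.81 = (82.996 ± 55.710) / 9.81, giving t = 2.781 s or t = 14.14 s.
The shell is on the way up at the first time, so t = 2.781 s.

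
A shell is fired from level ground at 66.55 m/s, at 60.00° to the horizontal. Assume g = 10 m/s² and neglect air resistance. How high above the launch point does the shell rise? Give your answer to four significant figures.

Vertical component of launch velocity: v_y = 66.55 sin 60.00° = 57.634 m/s.
At the highest point the vertical velocity is zero, so v_y² = 2 g h_max.
h_max = (57.634)² / (2 × 10) = 3321.7 / 20.00 = 166.1 m.

166.1 m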